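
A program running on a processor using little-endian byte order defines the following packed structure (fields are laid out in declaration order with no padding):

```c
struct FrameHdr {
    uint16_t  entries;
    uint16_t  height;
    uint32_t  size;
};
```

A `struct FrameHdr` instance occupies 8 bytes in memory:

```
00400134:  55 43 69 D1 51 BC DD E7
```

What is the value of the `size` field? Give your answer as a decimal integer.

`size` follows `entries` (2 B), `height` (2 B), so it starts at offset 2 + 2 = 4 and occupies 4 bytes.
Bytes at offsets 4..7: 51 BC DD E7.
In little-endian order the low byte comes first in memory.
Reassemble most-significant byte first: E7 DD BC 51 → 0xE7DDBC51.
0xE7DDBC51 = 3890068561.

3890068561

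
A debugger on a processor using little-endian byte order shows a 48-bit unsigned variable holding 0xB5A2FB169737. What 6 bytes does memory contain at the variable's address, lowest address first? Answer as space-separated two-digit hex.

Split into bytes (most-significant first): B5 A2 FB 16 97 37.
Little-endian stores the least-significant byte at the lowest address.
So at ascending addresses the bytes are 37 97 16 FB A2 B5.

37 97 16 FB A2 B5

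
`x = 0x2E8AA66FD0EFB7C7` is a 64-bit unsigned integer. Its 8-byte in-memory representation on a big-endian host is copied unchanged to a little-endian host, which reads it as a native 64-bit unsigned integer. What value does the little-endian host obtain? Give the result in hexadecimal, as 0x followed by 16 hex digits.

0xC7B7EFD06FA68A2E

Stored big-endian, the bytes at ascending addresses are 2E 8A A6 6F D0 EF B7 C7.
Read back as little-endian, the first byte is least significant, giving 0xC7B7EFD06FA68A2E.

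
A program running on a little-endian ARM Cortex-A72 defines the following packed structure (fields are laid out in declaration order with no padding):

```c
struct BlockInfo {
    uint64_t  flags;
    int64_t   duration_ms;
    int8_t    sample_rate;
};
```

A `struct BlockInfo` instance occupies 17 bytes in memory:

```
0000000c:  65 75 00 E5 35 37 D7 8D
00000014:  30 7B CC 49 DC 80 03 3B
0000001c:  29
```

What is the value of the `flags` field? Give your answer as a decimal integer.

10220698583955436901

`flags` is the first field, at byte offset 0, occupying 8 bytes.
Bytes at offsets 0..7: 65 75 00 E5 35 37 D7 8D.
Little-endian stores the least-significant byte at the lowest address.
Reassemble most-significant byte first: 8D D7 37 35 E5 00 75 65 → 0x8DD73735E5007565.
0x8DD73735E5007565 = 10220698583955436901.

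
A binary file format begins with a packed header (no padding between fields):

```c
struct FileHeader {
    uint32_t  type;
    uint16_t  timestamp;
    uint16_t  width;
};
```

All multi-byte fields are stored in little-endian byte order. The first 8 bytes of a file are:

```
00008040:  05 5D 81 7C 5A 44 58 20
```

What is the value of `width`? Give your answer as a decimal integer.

8280

`width` follows `type` (4 B), `timestamp` (2 B), so it starts at offset 4 + 2 = 6 and occupies 2 bytes.
Bytes at offsets 6..7: 58 20.
In little-endian order the low byte comes first in memory.
Reassemble most-significant byte first: 20 58 → 0x2058.
0x2058 = 8280.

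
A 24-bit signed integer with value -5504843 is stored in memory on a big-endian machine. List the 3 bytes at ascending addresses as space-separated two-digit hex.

Two's complement of -5504843 in 24 bits: 5504843 = 0x53FF4B; invert → 0xAC00B4; add 1 → 0xAC00B5.
Split into bytes (most-significant first): AC 00 B5.
Big-endian: lowest address holds the most-significant byte.
So the memory order matches the most-significant-first order: AC 00 B5.

AC 00 B5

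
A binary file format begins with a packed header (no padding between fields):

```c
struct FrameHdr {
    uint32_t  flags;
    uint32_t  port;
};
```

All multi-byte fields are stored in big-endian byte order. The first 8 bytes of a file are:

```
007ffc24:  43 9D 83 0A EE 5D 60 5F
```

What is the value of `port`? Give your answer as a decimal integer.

3999096927

`port` follows `flags` (4 bytes), so it starts at byte offset 4 and occupies 4 bytes.
Bytes at offsets 4..7: EE 5D 60 5F.
Big-endian: lowest address holds the most-significant byte.
The bytes are already most-significant first: 0xEE5D605F.
0xEE5D605F = 3999096927.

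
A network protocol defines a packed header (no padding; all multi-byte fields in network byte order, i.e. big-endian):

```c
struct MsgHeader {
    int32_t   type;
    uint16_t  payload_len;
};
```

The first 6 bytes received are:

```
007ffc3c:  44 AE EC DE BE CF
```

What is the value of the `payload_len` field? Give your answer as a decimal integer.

`payload_len` follows `type` (4 bytes), so it starts at byte offset 4 and occupies 2 bytes.
Bytes at offsets 4..5: BE CF.
Big-endian stores the most-significant byte at the lowest address.
The bytes are already most-significant first: 0xBECF.
0xBECF = 48847.

48847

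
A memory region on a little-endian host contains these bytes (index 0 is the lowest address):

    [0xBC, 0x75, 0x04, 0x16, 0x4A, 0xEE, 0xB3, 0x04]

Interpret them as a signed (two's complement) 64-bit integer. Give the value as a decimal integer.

Little-endian stores the least-significant byte at the lowest address.
Reassemble most-significant byte first: 04 B3 EE 4A 16 04 75 BC → 0x04B3EE4A160475BC.
0x04B3EE4A160475BC = 338876398947300796.

338876398947300796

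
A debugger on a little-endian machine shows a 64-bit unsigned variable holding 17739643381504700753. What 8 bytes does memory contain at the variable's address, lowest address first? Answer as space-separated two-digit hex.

17739643381504700753 in hexadecimal, padded to 64 bits, is 0xF62FDFAAB4B27151.
Split into bytes (most-significant first): F6 2F DF AA B4 B2 71 51.
Little-endian stores the least-significant byte at the lowest address.
So at ascending addresses the bytes are 51 71 B2 B4 AA DF 2F F6.

51 71 B2 B4 AA DF 2F F6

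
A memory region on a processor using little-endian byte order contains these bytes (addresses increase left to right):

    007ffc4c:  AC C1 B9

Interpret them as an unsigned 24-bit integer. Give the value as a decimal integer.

Little-endian stores the least-significant byte at the lowest address.
Reassemble most-significant byte first: B9 C1 AC → 0xB9C1AC.
0xB9C1AC = 12173740.

12173740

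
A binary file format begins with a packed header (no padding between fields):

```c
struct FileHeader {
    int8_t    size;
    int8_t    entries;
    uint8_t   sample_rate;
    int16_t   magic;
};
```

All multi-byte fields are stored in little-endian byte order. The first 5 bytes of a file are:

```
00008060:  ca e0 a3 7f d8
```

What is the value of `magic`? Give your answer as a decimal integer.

`magic` follows `size` (1 B), `entries` (1 B), `sample_rate` (1 B), so it starts at offset 1 + 1 + 1 = 3 and occupies 2 bytes.
Bytes at offsets 3..4: 7F D8.
In little-endian order the low byte comes first in memory.
Reassemble most-significant byte first: D8 7F → 0xD87F.
Top bit is set, so as a signed 16-bit value this is 0xD87F − 2^16 = -10113.

-10113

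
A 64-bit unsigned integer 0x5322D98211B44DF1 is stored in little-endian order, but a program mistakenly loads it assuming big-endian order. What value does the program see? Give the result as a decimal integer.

Stored little-endian, the bytes at ascending addresses are F1 4D B4 11 82 D9 22 53.
Read back as big-endian, the last byte is least significant, giving 0xF14DB41182D92253.
0xF14DB41182D92253 = 17387751723650064979.

17387751723650064979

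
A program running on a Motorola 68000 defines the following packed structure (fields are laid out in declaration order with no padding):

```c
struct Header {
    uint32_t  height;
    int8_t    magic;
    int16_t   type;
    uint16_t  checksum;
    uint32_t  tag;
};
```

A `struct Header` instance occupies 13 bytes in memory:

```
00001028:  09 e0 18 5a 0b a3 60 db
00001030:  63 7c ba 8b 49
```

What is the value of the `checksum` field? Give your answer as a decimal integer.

`checksum` follows `height` (4 B), `magic` (1 B), `type` (2 B), so it starts at offset 4 + 1 + 2 = 7 and occupies 2 bytes.
Bytes at offsets 7..8: DB 63.
In big-endian order the high byte comes first in memory.
The bytes are already most-significant first: 0xDB63.
0xDB63 = 56163.

56163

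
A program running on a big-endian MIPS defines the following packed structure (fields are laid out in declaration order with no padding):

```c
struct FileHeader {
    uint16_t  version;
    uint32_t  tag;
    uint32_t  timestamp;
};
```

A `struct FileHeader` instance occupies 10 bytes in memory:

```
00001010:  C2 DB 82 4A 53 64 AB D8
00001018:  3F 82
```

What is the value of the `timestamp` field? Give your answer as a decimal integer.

`timestamp` follows `version` (2 B), `tag` (4 B), so it starts at offset 2 + 4 = 6 and occupies 4 bytes.
Bytes at offsets 6..9: AB D8 3F 82.
Big-endian: lowest address holds the most-significant byte.
The bytes are already most-significant first: 0xABD83F82.
0xABD83F82 = 2883075970.

2883075970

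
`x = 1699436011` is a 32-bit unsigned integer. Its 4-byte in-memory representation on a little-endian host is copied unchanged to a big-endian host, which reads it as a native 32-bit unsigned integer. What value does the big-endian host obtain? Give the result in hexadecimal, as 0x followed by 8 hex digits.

0xEB554B65

1699436011 in 32-bit hexadecimal is 0x654B55EB.
Stored little-endian, the bytes at ascending addresses are EB 55 4B 65.
Read back as big-endian, the last byte is least significant, giving 0xEB554B65.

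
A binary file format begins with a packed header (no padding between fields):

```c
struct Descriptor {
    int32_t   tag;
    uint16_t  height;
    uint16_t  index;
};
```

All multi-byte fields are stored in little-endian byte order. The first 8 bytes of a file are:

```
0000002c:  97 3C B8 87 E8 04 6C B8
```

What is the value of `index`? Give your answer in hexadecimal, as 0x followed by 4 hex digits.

0xB86C

`index` follows `tag` (4 B), `height` (2 B), so it starts at offset 4 + 2 = 6 and occupies 2 bytes.
Bytes at offsets 6..7: 6C B8.
In little-endian order the low byte comes first in memory.
Reassemble most-significant byte first: B8 6C → 0xB86C.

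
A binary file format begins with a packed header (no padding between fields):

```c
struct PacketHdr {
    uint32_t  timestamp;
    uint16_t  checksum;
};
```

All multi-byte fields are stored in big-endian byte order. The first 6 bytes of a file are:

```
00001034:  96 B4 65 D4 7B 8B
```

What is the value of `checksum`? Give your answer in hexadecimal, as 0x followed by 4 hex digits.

`checksum` follows `timestamp` (4 bytes), so it starts at byte offset 4 and occupies 2 bytes.
Bytes at offsets 4..5: 7B 8B.
Big-endian stores the most-significant byte at the lowest address.
The bytes are already most-significant first: 0x7B8B.

0x7B8B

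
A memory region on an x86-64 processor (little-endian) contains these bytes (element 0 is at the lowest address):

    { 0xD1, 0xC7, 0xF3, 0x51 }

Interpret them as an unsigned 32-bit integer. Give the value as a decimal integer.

1374930897

Little-endian stores the least-significant byte at the lowest address.
Reassemble most-significant byte first: 51 F3 C7 D1 → 0x51F3C7D1.
0x51F3C7D1 = 1374930897.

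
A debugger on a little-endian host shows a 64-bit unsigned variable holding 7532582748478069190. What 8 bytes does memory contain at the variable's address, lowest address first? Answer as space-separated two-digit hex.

7532582748478069190 in hexadecimal, padded to 64 bits, is 0x68891C19B44559C6.
Split into bytes (most-significant first): 68 89 1C 19 B4 45 59 C6.
In little-endian order the low byte comes first in memory.
So at ascending addresses the bytes are C6 59 45 B4 19 1C 89 68.

C6 59 45 B4 19 1C 89 68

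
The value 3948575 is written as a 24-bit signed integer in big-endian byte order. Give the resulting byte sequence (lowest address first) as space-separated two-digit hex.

3C 40 1F

3948575 in hexadecimal, padded to 24 bits, is 0x3C401F.
Split into bytes (most-significant first): 3C 40 1F.
In big-endian order the high byte comes first in memory.
So the memory order matches the most-significant-first order: 3C 40 1F.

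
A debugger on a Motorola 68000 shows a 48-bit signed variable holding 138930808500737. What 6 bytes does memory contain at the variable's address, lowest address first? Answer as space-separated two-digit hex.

7E 5B 59 7D 32 01

138930808500737 in hexadecimal, padded to 48 bits, is 0x7E5B597D3201.
Split into bytes (most-significant first): 7E 5B 59 7D 32 01.
Big-endian: lowest address holds the most-significant byte.
So the memory order matches the most-significant-first order: 7E 5B 59 7D 32 01.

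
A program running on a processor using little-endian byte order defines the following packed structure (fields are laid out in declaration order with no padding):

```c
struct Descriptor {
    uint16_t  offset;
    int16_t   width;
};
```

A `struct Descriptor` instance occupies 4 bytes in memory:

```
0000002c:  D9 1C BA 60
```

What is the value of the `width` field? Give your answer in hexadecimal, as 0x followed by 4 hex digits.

`width` follows `offset` (2 bytes), so it starts at byte offset 2 and occupies 2 bytes.
Bytes at offsets 2..3: BA 60.
Little-endian: lowest address holds the least-significant byte.
Reassemble most-significant byte first: 60 BA → 0x60BA.

0x60BA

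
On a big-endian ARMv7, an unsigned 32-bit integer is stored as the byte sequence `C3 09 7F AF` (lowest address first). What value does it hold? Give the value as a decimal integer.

In big-endian order the high byte comes first in memory.
The bytes are already most-significant first: 0xC3097FAF.
0xC3097FAF = 3272179631.

3272179631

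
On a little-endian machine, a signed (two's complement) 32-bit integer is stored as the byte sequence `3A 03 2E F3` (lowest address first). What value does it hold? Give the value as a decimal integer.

-215088326

Little-endian: lowest address holds the least-significant byte.
Reassemble most-significant byte first: F3 2E 03 3A → 0xF32E033A.
Top bit is set, so as a signed 32-bit value this is 0xF32E033A − 2^32 = -215088326.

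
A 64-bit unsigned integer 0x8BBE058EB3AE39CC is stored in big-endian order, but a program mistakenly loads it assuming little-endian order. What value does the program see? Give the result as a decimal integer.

Stored big-endian, the bytes at ascending addresses are 8B BE 05 8E B3 AE 39 CC.
Read back as little-endian, the first byte is least significant, giving 0xCC39AEB38E05BE8B.
0xCC39AEB38E05BE8B = 14715985343614926475.

14715985343614926475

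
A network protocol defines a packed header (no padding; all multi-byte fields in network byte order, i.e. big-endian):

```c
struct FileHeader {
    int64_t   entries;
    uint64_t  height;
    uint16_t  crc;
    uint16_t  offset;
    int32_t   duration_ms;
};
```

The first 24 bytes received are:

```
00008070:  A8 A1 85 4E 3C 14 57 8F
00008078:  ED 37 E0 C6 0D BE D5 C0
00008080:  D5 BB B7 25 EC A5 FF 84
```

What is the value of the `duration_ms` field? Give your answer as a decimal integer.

`duration_ms` follows `entries` (8 B), `height` (8 B), `crc` (2 B), `offset` (2 B), so it starts at offset 8 + 8 + 2 + 2 = 20 and occupies 4 bytes.
Bytes at offsets 20..23: EC A5 FF 84.
Big-endian stores the most-significant byte at the lowest address.
The bytes are already most-significant first: 0xECA5FF84.
Top bit is set, so as a signed 32-bit value this is 0xECA5FF84 − 2^32 = -324665468.

-324665468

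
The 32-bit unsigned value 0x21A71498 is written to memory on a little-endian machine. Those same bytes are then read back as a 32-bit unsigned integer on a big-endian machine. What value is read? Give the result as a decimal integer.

2551490337

Stored little-endian, the bytes at ascending addresses are 98 14 A7 21.
Read back as big-endian, the last byte is least significant, giving 0x9814A721.
0x9814A721 = 2551490337.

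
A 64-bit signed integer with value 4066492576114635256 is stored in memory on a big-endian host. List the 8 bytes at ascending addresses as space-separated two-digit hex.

38 6F 15 73 E9 13 71 F8

4066492576114635256 in hexadecimal, padded to 64 bits, is 0x386F1573E91371F8.
Split into bytes (most-significant first): 38 6F 15 73 E9 13 71 F8.
Big-endian: lowest address holds the most-significant byte.
So the memory order matches the most-significant-first order: 38 6F 15 73 E9 13 71 F8.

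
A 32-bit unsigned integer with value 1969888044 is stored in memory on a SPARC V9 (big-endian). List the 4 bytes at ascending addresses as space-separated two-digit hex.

75 6A 1B 2C

1969888044 in hexadecimal, padded to 32 bits, is 0x756A1B2C.
Split into bytes (most-significant first): 75 6A 1B 2C.
Big-endian: lowest address holds the most-significant byte.
So the memory order matches the most-significant-first order: 75 6A 1B 2C.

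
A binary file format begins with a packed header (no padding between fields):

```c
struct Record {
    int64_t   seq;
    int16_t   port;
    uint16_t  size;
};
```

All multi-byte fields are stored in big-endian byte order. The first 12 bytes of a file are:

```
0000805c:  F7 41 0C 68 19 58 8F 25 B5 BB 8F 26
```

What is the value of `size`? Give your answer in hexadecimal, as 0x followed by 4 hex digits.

0x8F26

`size` follows `seq` (8 B), `port` (2 B), so it starts at offset 8 + 2 = 10 and occupies 2 bytes.
Bytes at offsets 10..11: 8F 26.
Big-endian: lowest address holds the most-significant byte.
The bytes are already most-significant first: 0x8F26.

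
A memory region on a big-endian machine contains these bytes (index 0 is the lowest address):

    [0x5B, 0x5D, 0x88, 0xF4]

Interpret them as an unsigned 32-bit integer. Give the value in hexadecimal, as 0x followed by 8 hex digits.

0x5B5D88F4

Big-endian: lowest address holds the most-significant byte.
The bytes are already most-significant first: 0x5B5D88F4.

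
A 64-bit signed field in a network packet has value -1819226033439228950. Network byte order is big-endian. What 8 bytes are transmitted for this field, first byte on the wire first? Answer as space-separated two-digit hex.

Two's complement of -1819226033439228950 in 64 bits: 1819226033439228950 = 0x193F30705149C416; invert → 0xE6C0CF8FAEB63BE9; add 1 → 0xE6C0CF8FAEB63BEA.
Split into bytes (most-significant first): E6 C0 CF 8F AE B6 3B EA.
In big-endian order the high byte comes first in memory.
So the memory order matches the most-significant-first order: E6 C0 CF 8F AE B6 3B EA.

E6 C0 CF 8F AE B6 3B EA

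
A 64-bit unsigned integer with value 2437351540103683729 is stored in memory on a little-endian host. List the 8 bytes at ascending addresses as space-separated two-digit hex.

2437351540103683729 in hexadecimal, padded to 64 bits, is 0x21D3364FE4A19E91.
Split into bytes (most-significant first): 21 D3 36 4F E4 A1 9E 91.
Little-endian: lowest address holds the least-significant byte.
So at ascending addresses the bytes are 91 9E A1 E4 4F 36 D3 21.

91 9E A1 E4 4F 36 D3 21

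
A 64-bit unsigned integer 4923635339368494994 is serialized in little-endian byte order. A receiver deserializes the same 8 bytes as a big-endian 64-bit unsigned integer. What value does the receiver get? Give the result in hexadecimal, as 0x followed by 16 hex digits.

0x92779E2E41445444

4923635339368494994 in 64-bit hexadecimal is 0x445444412E9E7792.
Stored little-endian, the bytes at ascending addresses are 92 77 9E 2E 41 44 54 44.
Read back as big-endian, the last byte is least significant, giving 0x92779E2E41445444.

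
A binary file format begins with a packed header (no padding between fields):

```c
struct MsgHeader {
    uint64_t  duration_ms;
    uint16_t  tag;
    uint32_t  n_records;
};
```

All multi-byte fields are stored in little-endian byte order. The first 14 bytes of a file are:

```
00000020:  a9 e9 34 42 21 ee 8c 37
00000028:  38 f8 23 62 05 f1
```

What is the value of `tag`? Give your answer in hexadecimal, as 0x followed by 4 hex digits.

`tag` follows `duration_ms` (8 bytes), so it starts at byte offset 8 and occupies 2 bytes.
Bytes at offsets 8..9: 38 F8.
Little-endian stores the least-significant byte at the lowest address.
Reassemble most-significant byte first: F8 38 → 0xF838.

0xF838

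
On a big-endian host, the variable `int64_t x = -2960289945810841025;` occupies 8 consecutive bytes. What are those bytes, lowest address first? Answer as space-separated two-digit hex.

D6 EA EF FA 83 C8 D2 3F

Two's complement of -2960289945810841025 in 64 bits: 2960289945810841025 = 0x291510057C372DC1; invert → 0xD6EAEFFA83C8D23E; add 1 → 0xD6EAEFFA83C8D23F.
Split into bytes (most-significant first): D6 EA EF FA 83 C8 D2 3F.
Big-endian stores the most-significant byte at the lowest address.
So the memory order matches the most-significant-first order: D6 EA EF FA 83 C8 D2 3F.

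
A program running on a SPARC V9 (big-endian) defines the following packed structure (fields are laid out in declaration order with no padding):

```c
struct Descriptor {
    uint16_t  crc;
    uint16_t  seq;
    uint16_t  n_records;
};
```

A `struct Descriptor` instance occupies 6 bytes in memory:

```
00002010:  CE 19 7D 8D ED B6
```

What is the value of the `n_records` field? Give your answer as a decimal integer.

60854

`n_records` follows `crc` (2 B), `seq` (2 B), so it starts at offset 2 + 2 = 4 and occupies 2 bytes.
Bytes at offsets 4..5: ED B6.
In big-endian order the high byte comes first in memory.
The bytes are already most-significant first: 0xEDB6.
0xEDB6 = 60854.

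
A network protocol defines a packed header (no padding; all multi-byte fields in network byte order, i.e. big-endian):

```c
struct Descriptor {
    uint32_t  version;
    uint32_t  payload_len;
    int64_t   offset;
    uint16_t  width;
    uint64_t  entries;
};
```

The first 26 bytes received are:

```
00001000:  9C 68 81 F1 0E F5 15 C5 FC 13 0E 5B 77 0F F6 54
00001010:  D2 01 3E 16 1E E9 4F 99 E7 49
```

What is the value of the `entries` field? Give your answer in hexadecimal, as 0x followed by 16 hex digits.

0x3E161EE94F99E749

`entries` follows `version` (4 B), `payload_len` (4 B), `offset` (8 B), `width` (2 B), so it starts at offset 4 + 4 + 8 + 2 = 18 and occupies 8 bytes.
Bytes at offsets 18..25: 3E 16 1E E9 4F 99 E7 49.
In big-endian order the high byte comes first in memory.
The bytes are already most-significant first: 0x3E161EE94F99E749.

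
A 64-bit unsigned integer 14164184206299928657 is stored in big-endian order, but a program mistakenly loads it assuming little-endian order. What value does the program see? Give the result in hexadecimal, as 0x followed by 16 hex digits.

14164184206299928657 in 64-bit hexadecimal is 0xC4914A7D95B49851.
Stored big-endian, the bytes at ascending addresses are C4 91 4A 7D 95 B4 98 51.
Read back as little-endian, the first byte is least significant, giving 0x5198B4957D4A91C4.

0x5198B4957D4A91C4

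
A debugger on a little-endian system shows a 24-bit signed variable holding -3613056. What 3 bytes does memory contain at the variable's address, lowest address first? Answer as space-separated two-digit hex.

80 DE C8

Two's complement of -3613056 in 24 bits: 3613056 = 0x372180; invert → 0xC8DE7F; add 1 → 0xC8DE80.
Split into bytes (most-significant first): C8 DE 80.
Little-endian: lowest address holds the least-significant byte.
So at ascending addresses the bytes are 80 DE C8.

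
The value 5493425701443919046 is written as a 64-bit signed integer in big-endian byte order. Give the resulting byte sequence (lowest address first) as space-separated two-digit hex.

4C 3C 91 91 EE 90 DC C6

5493425701443919046 in hexadecimal, padded to 64 bits, is 0x4C3C9191EE90DCC6.
Split into bytes (most-significant first): 4C 3C 91 91 EE 90 DC C6.
In big-endian order the high byte comes first in memory.
So the memory order matches the most-significant-first order: 4C 3C 91 91 EE 90 DC C6.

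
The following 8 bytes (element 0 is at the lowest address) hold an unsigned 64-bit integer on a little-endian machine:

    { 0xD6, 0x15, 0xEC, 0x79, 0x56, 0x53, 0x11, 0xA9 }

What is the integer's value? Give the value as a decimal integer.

Little-endian: lowest address holds the least-significant byte.
Reassemble most-significant byte first: A9 11 53 56 79 EC 15 D6 → 0xA911535679EC15D6.
0xA911535679EC15D6 = 12182610097891710422.

12182610097891710422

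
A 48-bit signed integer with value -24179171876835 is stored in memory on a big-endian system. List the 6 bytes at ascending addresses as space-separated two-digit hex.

EA 02 59 0C A0 1D

Two's complement of -24179171876835 in 48 bits: 24179171876835 = 0x15FDA6F35FE3; invert → 0xEA02590CA01C; add 1 → 0xEA02590CA01D.
Split into bytes (most-significant first): EA 02 59 0C A0 1D.
In big-endian order the high byte comes first in memory.
So the memory order matches the most-significant-first order: EA 02 59 0C A0 1D.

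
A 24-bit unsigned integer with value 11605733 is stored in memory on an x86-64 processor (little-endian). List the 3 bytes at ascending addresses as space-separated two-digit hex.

E5 16 B1

11605733 in hexadecimal, padded to 24 bits, is 0xB116E5.
Split into bytes (most-significant first): B1 16 E5.
Little-endian stores the least-significant byte at the lowest address.
So at ascending addresses the bytes are E5 16 B1.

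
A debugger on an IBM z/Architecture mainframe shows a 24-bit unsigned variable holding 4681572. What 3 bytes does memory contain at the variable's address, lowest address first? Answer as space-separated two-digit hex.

47 6F 64

4681572 in hexadecimal, padded to 24 bits, is 0x476F64.
Split into bytes (most-significant first): 47 6F 64.
Big-endian: lowest address holds the most-significant byte.
So the memory order matches the most-significant-first order: 47 6F 64.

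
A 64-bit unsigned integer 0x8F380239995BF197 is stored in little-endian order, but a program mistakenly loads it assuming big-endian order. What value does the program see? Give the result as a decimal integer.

10948632882758957199

Stored little-endian, the bytes at ascending addresses are 97 F1 5B 99 39 02 38 8F.
Read back as big-endian, the last byte is least significant, giving 0x97F15B993902388F.
0x97F15B993902388F = 10948632882758957199.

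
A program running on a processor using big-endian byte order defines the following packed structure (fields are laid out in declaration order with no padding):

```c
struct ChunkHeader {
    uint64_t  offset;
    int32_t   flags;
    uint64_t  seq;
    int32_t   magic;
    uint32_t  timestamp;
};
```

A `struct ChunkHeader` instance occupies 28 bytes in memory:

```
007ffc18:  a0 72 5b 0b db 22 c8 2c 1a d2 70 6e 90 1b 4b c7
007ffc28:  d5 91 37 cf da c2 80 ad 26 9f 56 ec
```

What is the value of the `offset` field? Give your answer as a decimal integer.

11561403299892742188

`offset` is the first field, at byte offset 0, occupying 8 bytes.
Bytes at offsets 0..7: A0 72 5B 0B DB 22 C8 2C.
In big-endian order the high byte comes first in memory.
The bytes are already most-significant first: 0xA0725B0BDB22C82C.
0xA0725B0BDB22C82C = 11561403299892742188.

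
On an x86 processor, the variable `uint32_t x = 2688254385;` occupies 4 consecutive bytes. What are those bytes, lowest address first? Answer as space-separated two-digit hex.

B1 81 3B A0

2688254385 in hexadecimal, padded to 32 bits, is 0xA03B81B1.
Split into bytes (most-significant first): A0 3B 81 B1.
Little-endian stores the least-significant byte at the lowest address.
So at ascending addresses the bytes are B1 81 3B A0.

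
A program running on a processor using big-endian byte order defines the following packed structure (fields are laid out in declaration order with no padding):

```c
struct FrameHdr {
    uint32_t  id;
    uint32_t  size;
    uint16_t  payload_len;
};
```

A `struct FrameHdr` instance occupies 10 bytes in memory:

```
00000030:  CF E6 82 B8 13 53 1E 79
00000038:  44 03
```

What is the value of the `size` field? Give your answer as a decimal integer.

`size` follows `id` (4 bytes), so it starts at byte offset 4 and occupies 4 bytes.
Bytes at offsets 4..7: 13 53 1E 79.
Big-endian stores the most-significant byte at the lowest address.
The bytes are already most-significant first: 0x13531E79.
0x13531E79 = 324214393.

324214393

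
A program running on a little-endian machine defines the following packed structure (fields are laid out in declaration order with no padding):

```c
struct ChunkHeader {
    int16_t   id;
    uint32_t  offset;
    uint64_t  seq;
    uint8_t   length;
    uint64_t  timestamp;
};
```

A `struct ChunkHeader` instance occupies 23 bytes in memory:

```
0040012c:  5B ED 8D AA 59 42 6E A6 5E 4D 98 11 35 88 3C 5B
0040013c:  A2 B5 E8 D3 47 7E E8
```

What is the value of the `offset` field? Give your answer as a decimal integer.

`offset` follows `id` (2 bytes), so it starts at byte offset 2 and occupies 4 bytes.
Bytes at offsets 2..5: 8D AA 59 42.
In little-endian order the low byte comes first in memory.
Reassemble most-significant byte first: 42 59 AA 8D → 0x4259AA8D.
0x4259AA8D = 1113172621.

1113172621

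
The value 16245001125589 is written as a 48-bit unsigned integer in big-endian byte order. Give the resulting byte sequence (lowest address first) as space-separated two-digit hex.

0E C6 55 85 7E D5

16245001125589 in hexadecimal, padded to 48 bits, is 0x0EC655857ED5.
Split into bytes (most-significant first): 0E C6 55 85 7E D5.
In big-endian order the high byte comes first in memory.
So the memory order matches the most-significant-first order: 0E C6 55 85 7E D5.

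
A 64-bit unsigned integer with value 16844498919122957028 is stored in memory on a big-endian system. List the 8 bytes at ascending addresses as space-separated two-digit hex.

16844498919122957028 in hexadecimal, padded to 64 bits, is 0xE9C3AE855DC672E4.
Split into bytes (most-significant first): E9 C3 AE 85 5D C6 72 E4.
In big-endian order the high byte comes first in memory.
So the memory order matches the most-significant-first order: E9 C3 AE 85 5D C6 72 E4.

E9 C3 AE 85 5D C6 72 E4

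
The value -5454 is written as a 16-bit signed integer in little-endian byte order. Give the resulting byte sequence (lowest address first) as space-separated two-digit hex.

Two's complement of -5454 in 16 bits: 5454 = 0x154E; invert → 0xEAB1; add 1 → 0xEAB2.
Split into bytes (most-significant first): EA B2.
Little-endian stores the least-significant byte at the lowest address.
So at ascending addresses the bytes are B2 EA.

B2 EA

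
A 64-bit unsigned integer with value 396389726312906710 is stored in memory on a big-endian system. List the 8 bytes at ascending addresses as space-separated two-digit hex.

05 80 42 5B 1D 7E BF D6

396389726312906710 in hexadecimal, padded to 64 bits, is 0x0580425B1D7EBFD6.
Split into bytes (most-significant first): 05 80 42 5B 1D 7E BF D6.
Big-endian: lowest address holds the most-significant byte.
So the memory order matches the most-significant-first order: 05 80 42 5B 1D 7E BF D6.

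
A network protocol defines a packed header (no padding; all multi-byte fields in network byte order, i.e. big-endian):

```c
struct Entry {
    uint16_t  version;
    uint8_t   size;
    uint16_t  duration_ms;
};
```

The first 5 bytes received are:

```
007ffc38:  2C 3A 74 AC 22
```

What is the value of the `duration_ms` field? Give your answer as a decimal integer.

44066

`duration_ms` follows `version` (2 B), `size` (1 B), so it starts at offset 2 + 1 = 3 and occupies 2 bytes.
Bytes at offsets 3..4: AC 22.
Big-endian: lowest address holds the most-significant byte.
The bytes are already most-significant first: 0xAC22.
0xAC22 = 44066.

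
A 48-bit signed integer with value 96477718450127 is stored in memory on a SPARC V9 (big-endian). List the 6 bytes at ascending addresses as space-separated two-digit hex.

57 BE F8 23 0F CF

96477718450127 in hexadecimal, padded to 48 bits, is 0x57BEF8230FCF.
Split into bytes (most-significant first): 57 BE F8 23 0F CF.
Big-endian: lowest address holds the most-significant byte.
So the memory order matches the most-significant-first order: 57 BE F8 23 0F CF.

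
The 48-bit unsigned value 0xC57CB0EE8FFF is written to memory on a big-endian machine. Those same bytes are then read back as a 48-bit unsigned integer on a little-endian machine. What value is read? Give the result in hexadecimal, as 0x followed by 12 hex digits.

0xFF8FEEB07CC5

Stored big-endian, the bytes at ascending addresses are C5 7C B0 EE 8F FF.
Read back as little-endian, the first byte is least significant, giving 0xFF8FEEB07CC5.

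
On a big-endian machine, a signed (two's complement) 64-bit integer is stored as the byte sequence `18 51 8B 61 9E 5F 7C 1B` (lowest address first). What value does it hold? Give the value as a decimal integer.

1752334981408979995

In big-endian order the high byte comes first in memory.
The bytes are already most-significant first: 0x18518B619E5F7C1B.
0x18518B619E5F7C1B = 1752334981408979995.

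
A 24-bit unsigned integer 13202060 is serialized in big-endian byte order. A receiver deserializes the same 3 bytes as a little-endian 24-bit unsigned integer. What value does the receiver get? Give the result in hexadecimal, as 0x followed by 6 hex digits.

13202060 in 24-bit hexadecimal is 0xC9728C.
Stored big-endian, the bytes at ascending addresses are C9 72 8C.
Read back as little-endian, the first byte is least significant, giving 0x8C72C9.

0x8C72C9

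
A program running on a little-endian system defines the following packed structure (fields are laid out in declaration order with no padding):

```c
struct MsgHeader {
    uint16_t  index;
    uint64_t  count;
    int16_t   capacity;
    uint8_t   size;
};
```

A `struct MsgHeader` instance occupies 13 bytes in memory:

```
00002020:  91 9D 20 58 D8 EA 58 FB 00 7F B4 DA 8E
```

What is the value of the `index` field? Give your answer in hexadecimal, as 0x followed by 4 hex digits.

0x9D91

`index` is the first field, at byte offset 0, occupying 2 bytes.
Bytes at offsets 0..1: 91 9D.
In little-endian order the low byte comes first in memory.
Reassemble most-significant byte first: 9D 91 → 0x9D91.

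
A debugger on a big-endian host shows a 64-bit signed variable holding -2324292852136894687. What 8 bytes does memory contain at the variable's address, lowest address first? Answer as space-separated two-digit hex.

DF BE 73 F7 32 66 9F 21

Two's complement of -2324292852136894687 in 64 bits: 2324292852136894687 = 0x20418C08CD9960DF; invert → 0xDFBE73F732669F20; add 1 → 0xDFBE73F732669F21.
Split into bytes (most-significant first): DF BE 73 F7 32 66 9F 21.
In big-endian order the high byte comes first in memory.
So the memory order matches the most-significant-first order: DF BE 73 F7 32 66 9F 21.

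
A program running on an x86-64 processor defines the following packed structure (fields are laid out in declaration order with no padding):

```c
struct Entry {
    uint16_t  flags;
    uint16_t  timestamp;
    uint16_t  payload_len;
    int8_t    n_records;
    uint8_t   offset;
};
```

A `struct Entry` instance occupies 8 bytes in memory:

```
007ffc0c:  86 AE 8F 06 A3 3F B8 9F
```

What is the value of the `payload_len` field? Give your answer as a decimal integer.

`payload_len` follows `flags` (2 B), `timestamp` (2 B), so it starts at offset 2 + 2 = 4 and occupies 2 bytes.
Bytes at offsets 4..5: A3 3F.
Little-endian stores the least-significant byte at the lowest address.
Reassemble most-significant byte first: 3F A3 → 0x3FA3.
0x3FA3 = 16291.

16291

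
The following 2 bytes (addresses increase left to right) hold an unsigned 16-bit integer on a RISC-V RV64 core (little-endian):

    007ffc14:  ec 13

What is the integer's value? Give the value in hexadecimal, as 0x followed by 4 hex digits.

In little-endian order the low byte comes first in memory.
Reassemble most-significant byte first: 13 EC → 0x13EC.

0x13EC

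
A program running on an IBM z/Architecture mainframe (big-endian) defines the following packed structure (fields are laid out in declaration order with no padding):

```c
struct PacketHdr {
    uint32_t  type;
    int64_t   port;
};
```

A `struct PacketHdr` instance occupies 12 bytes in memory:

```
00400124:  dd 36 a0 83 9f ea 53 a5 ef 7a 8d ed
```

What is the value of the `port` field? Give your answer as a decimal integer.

`port` follows `type` (4 bytes), so it starts at byte offset 4 and occupies 8 bytes.
Bytes at offsets 4..11: 9F EA 53 A5 EF 7A 8D ED.
Big-endian stores the most-significant byte at the lowest address.
The bytes are already most-significant first: 0x9FEA53A5EF7A8DED.
Top bit is set, so as a signed 64-bit value this is 0x9FEA53A5EF7A8DED − 2^64 = -6923629504976220691.

-6923629504976220691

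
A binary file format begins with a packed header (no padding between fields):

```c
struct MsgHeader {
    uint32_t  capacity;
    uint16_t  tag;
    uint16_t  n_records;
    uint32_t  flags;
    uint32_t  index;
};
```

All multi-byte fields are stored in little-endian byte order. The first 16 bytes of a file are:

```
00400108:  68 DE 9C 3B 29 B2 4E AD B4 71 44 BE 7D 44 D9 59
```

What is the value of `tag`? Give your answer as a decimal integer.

`tag` follows `capacity` (4 bytes), so it starts at byte offset 4 and occupies 2 bytes.
Bytes at offsets 4..5: 29 B2.
Little-endian: lowest address holds the least-significant byte.
Reassemble most-significant byte first: B2 29 → 0xB229.
0xB229 = 45609.

45609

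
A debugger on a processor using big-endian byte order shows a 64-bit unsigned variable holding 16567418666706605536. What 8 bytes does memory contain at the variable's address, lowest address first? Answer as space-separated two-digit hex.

E5 EB 4B 7F DA 39 15 E0

16567418666706605536 in hexadecimal, padded to 64 bits, is 0xE5EB4B7FDA3915E0.
Split into bytes (most-significant first): E5 EB 4B 7F DA 39 15 E0.
Big-endian: lowest address holds the most-significant byte.
So the memory order matches the most-significant-first order: E5 EB 4B 7F DA 39 15 E0.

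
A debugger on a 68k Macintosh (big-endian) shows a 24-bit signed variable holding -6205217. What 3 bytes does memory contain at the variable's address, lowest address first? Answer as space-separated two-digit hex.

A1 50 DF

Two's complement of -6205217 in 24 bits: 6205217 = 0x5EAF21; invert → 0xA150DE; add 1 → 0xA150DF.
Split into bytes (most-significant first): A1 50 DF.
In big-endian order the high byte comes first in memory.
So the memory order matches the most-significant-first order: A1 50 DF.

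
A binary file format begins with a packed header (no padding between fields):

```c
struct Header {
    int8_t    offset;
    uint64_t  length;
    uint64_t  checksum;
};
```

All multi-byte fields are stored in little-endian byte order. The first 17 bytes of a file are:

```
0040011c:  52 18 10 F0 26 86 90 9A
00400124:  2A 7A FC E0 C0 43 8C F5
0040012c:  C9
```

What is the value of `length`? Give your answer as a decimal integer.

`length` follows `offset` (1 byte), so it starts at byte offset 1 and occupies 8 bytes.
Bytes at offsets 1..8: 18 10 F0 26 86 90 9A 2A.
Little-endian stores the least-significant byte at the lowest address.
Reassemble most-significant byte first: 2A 9A 90 86 26 F0 10 18 → 0x2A9A908626F01018.
0x2A9A908626F01018 = 3069925001859698712.

3069925001859698712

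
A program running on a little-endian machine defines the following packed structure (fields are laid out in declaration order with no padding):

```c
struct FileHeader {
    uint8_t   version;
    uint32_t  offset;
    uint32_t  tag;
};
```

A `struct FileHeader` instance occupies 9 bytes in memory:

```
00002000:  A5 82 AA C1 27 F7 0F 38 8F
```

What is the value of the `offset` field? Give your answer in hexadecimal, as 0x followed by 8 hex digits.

`offset` follows `version` (1 byte), so it starts at byte offset 1 and occupies 4 bytes.
Bytes at offsets 1..4: 82 AA C1 27.
Little-endian: lowest address holds the least-significant byte.
Reassemble most-significant byte first: 27 C1 AA 82 → 0x27C1AA82.

0x27C1AA82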